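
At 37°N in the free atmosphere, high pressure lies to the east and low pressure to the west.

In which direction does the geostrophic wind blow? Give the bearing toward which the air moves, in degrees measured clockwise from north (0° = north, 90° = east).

000°

The pressure-gradient force points toward the west (bearing 270°).
Geostrophic balance: in the Northern Hemisphere the Coriolis force deflects motion to the right, so the geostrophic wind blows 90° to the right of the pressure-gradient force (low pressure on the left).
Rotating 270° by 90° clockwise gives 000° — the wind blows toward the north.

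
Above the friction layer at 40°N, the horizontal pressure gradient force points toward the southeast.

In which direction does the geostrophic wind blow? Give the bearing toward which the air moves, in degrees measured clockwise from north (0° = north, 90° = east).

225°

The pressure-gradient force points toward the southeast (bearing 135°).
Geostrophic balance: in the Northern Hemisphere the Coriolis force deflects motion to the right, so the geostrophic wind blows 90° to the right of the pressure-gradient force (low pressure on the left).
Rotating 135° by 90° clockwise gives 225° — the wind blows toward the southwest.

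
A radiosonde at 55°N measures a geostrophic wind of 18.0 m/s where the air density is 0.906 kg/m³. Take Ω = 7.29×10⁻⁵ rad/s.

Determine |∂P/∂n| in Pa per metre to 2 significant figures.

1.9×10⁻³ Pa/m

Coriolis parameter at 55°N:
f = 2Ω sin φ = 2 × 7.29×10⁻⁵ × sin 55° = 1.19×10⁻⁴ s⁻¹
Geostrophic balance rearranged: |∂P/∂n| = f ρ V_g
|∂P/∂n| = 1.19×10⁻⁴ × 0.906 × 18.0 = 1.95×10⁻³ Pa/m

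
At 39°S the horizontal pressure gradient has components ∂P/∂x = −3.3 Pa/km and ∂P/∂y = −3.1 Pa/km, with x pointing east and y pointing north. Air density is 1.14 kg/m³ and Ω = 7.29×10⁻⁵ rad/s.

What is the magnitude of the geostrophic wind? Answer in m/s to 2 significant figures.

43 m/s

Coriolis parameter at 39°S:
f = 2Ω sin φ = 2 × 7.29×10⁻⁵ × sin 39° = 9.18×10⁻⁵ s⁻¹
In the Southern Hemisphere f is negative: f = −9.18×10⁻⁵ s⁻¹.
Component geostrophic relations (x east, y north):
u_g = −(1/(fρ)) ∂P/∂y,  v_g = (1/(fρ)) ∂P/∂x
u_g = −(−3.1×10⁻³)/(−9.18×10⁻⁵ × 1.14) = −29.6 m/s;  v_g = (−3.3×10⁻³)/(−9.18×10⁻⁵ × 1.14) = 31.5 m/s
|V_g| = √(u_g² + v_g²) = 43.3 m/s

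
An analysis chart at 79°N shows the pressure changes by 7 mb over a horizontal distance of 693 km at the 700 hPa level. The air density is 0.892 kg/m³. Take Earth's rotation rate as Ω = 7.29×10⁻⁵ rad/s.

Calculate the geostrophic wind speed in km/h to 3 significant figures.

28.5 km/h

Coriolis parameter at 79°N:
f = 2Ω sin φ = 2 × 7.29×10⁻⁵ × sin 79° = 1.43×10⁻⁴ s⁻¹
Pressure gradient: |∂P/∂n| = 700 Pa / 693000 m = 1.01×10⁻³ Pa/m
Geostrophic balance (pressure-gradient force = Coriolis force):
V_g = (1/(fρ)) |∂P/∂n| = 1.01×10⁻³ / (1.43×10⁻⁴ × 0.892) = 7.91 m/s
Converting: 7.91 m/s × 3.6 = 28.5 km/h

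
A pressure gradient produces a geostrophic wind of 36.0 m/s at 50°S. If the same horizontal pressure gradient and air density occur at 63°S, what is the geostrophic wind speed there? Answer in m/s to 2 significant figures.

With the same pressure gradient and density, V_g ∝ 1/f ∝ 1/sin φ.
V₂ = V₁ · sin φ₁ / sin φ₂ = 36.0 × sin 50° / sin 63°
V₂ = 36.0 × 0.7660/0.8910 = 31 m/s

31 m/s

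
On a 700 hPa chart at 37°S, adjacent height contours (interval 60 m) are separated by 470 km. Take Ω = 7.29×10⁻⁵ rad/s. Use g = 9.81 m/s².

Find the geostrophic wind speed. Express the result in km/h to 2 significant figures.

Coriolis parameter at 37°S:
f = 2Ω sin φ = 2 × 7.29×10⁻⁵ × sin 37° = 8.77×10⁻⁵ s⁻¹
Height gradient: |∂Z/∂n| = 60 m / 470000 m = 1.28×10⁻⁴
On a pressure surface, geostrophic balance gives V_g = (g/f)|∂Z/∂n|:
V_g = 9.81 × 1.28×10⁻⁴ / 8.77×10⁻⁵ = 14.3 m/s
Converting: 14.3 m/s × 3.6 = 51 km/h

51 km/h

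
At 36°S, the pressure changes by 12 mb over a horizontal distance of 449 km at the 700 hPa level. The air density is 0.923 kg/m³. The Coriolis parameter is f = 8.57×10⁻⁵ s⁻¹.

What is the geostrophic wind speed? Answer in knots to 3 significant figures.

65.7 knots

Pressure gradient: |∂P/∂n| = 1200 Pa / 449000 m = 2.67×10⁻³ Pa/m
Geostrophic balance (pressure-gradient force = Coriolis force):
V_g = (1/(fρ)) |∂P/∂n| = 2.67×10⁻³ / (8.57×10⁻⁵ × 0.923) = 33.8 m/s
Converting: 33.8 m/s × 1.944 = 65.7 knots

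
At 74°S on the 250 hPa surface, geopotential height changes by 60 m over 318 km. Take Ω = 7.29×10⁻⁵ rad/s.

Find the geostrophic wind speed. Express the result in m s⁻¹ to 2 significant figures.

13 m s⁻¹

Coriolis parameter at 74°S:
f = 2Ω sin φ = 2 × 7.29×10⁻⁵ × sin 74° = 1.40×10⁻⁴ s⁻¹
Height gradient: |∂Z/∂n| = 60 m / 318000 m = 1.89×10⁻⁴
On a pressure surface, geostrophic balance gives V_g = (g/f)|∂Z/∂n|:
V_g = 9.81 × 1.89×10⁻⁴ / 1.40×10⁻⁴ = 13.2 m/s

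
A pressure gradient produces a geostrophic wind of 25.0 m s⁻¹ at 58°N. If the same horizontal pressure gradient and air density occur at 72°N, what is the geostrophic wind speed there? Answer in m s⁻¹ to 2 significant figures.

22 m s⁻¹

With the same pressure gradient and density, V_g ∝ 1/f ∝ 1/sin φ.
V₂ = V₁ · sin φ₁ / sin φ₂ = 25.0 × sin 58° / sin 72°
V₂ = 25.0 × 0.8480/0.9511 = 22 m s⁻¹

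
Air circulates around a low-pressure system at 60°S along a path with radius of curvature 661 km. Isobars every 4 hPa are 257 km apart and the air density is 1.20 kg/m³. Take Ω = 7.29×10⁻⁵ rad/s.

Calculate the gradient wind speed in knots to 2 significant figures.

18 knots

Coriolis parameter at 60°S:
f = 2Ω sin φ = 2 × 7.29×10⁻⁵ × sin 60° = 1.26×10⁻⁴ s⁻¹
Pressure gradient: |∂P/∂n| = 400 Pa / 257000 m = 1.56×10⁻³ Pa/m
Geostrophic speed: V_g = |∂P/∂n|/(fρ) = 1.56×10⁻³/(1.26×10⁻⁴ × 1.20) = 10.3 m/s
Around a low, centrifugal force acts outward with Coriolis, so pressure-gradient force balances both:
(1/ρ)|∂P/∂n| = fV + V²/R  →  V² + fR·V − fR·V_g = 0
With fR = 1.26×10⁻⁴ × 661×10³ m = 83.5 m/s:
V = [−fR + √((fR)² + 4 fR V_g)]/2 = [−83.5 + √(83.5² + 4×83.5×10.3)]/2 = 9.25 m/s
Subgeostrophic (V < V_g = 10.3 m/s), as expected around a low.
Converting: 9.25 m/s × 1.944 = 18 knots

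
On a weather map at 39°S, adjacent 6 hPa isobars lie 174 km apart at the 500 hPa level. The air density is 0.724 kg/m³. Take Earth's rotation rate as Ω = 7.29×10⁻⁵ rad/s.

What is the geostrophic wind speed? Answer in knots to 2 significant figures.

Coriolis parameter at 39°S:
f = 2Ω sin φ = 2 × 7.29×10⁻⁵ × sin 39° = 9.18×10⁻⁵ s⁻¹
Pressure gradient: |∂P/∂n| = 600 Pa / 174000 m = 3.45×10⁻³ Pa/m
Geostrophic balance (pressure-gradient force = Coriolis force):
V_g = (1/(fρ)) |∂P/∂n| = 3.45×10⁻³ / (9.18×10⁻⁵ × 0.724) = 51.9 m/s
Converting: 51.9 m/s × 1.944 = 100 knots

100 knots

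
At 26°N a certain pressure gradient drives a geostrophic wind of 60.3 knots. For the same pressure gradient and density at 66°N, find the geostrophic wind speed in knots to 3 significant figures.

With the same pressure gradient and density, V_g ∝ 1/f ∝ 1/sin φ.
V₂ = V₁ · sin φ₁ / sin φ₂ = 60.3 × sin 26° / sin 66°
V₂ = 60.3 × 0.4384/0.9135 = 28.9 knots

28.9 knots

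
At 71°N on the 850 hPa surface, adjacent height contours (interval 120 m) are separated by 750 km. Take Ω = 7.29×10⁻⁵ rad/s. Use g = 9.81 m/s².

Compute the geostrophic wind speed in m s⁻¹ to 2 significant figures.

Coriolis parameter at 71°N:
f = 2Ω sin φ = 2 × 7.29×10⁻⁵ × sin 71° = 1.38×10⁻⁴ s⁻¹
Height gradient: |∂Z/∂n| = 120 m / 750000 m = 1.60×10⁻⁴
On a pressure surface, geostrophic balance gives V_g = (g/f)|∂Z/∂n|:
V_g = 9.81 × 1.60×10⁻⁴ / 1.38×10⁻⁴ = 11.4 m/s

11 m s⁻¹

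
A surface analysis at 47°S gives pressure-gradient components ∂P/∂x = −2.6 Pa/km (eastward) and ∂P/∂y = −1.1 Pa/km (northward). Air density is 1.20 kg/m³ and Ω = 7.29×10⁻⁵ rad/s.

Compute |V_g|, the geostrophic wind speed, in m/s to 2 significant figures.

Coriolis parameter at 47°S:
f = 2Ω sin φ = 2 × 7.29×10⁻⁵ × sin 47° = 1.07×10⁻⁴ s⁻¹
In the Southern Hemisphere f is negative: f = −1.07×10⁻⁴ s⁻¹.
Component geostrophic relations (x east, y north):
u_g = −(1/(fρ)) ∂P/∂y,  v_g = (1/(fρ)) ∂P/∂x
u_g = −(−1.1×10⁻³)/(−1.07×10⁻⁴ × 1.20) = −8.60 m/s;  v_g = (−2.6×10⁻³)/(−1.07×10⁻⁴ × 1.20) = 20.3 m/s
|V_g| = √(u_g² + v_g²) = 22.1 m/s

22 m/s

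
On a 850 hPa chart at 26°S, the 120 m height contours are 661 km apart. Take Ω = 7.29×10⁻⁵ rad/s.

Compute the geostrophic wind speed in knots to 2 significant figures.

54 knots

Coriolis parameter at 26°S:
f = 2Ω sin φ = 2 × 7.29×10⁻⁵ × sin 26° = 6.39×10⁻⁵ s⁻¹
Height gradient: |∂Z/∂n| = 120 m / 661000 m = 1.82×10⁻⁴
On a pressure surface, geostrophic balance gives V_g = (g/f)|∂Z/∂n|:
V_g = 9.81 × 1.82×10⁻⁴ / 6.39×10⁻⁵ = 27.9 m/s
Converting: 27.9 m/s × 1.944 = 54 knots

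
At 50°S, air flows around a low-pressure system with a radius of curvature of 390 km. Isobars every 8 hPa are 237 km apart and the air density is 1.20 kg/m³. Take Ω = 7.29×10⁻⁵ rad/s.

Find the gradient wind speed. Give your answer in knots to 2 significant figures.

35 knots

Coriolis parameter at 50°S:
f = 2Ω sin φ = 2 × 7.29×10⁻⁵ × sin 50° = 1.12×10⁻⁴ s⁻¹
Pressure gradient: |∂P/∂n| = 800 Pa / 237000 m = 3.38×10⁻³ Pa/m
Geostrophic speed: V_g = |∂P/∂n|/(fρ) = 3.38×10⁻³/(1.12×10⁻⁴ × 1.20) = 25.2 m/s
Around a low, centrifugal force acts outward with Coriolis, so pressure-gradient force balances both:
(1/ρ)|∂P/∂n| = fV + V²/R  →  V² + fR·V − fR·V_g = 0
With fR = 1.12×10⁻⁴ × 390×10³ m = 43.6 m/s:
V = [−fR + √((fR)² + 4 fR V_g)]/2 = [−43.6 + √(43.6² + 4×43.6×25.2)]/2 = 17.9 m/s
Subgeostrophic (V < V_g = 25.2 m/s), as expected around a low.
Converting: 17.9 m/s × 1.944 = 35 knots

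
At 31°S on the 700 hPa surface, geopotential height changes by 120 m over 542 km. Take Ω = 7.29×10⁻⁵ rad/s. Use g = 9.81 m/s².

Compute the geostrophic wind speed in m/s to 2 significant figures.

29 m/s

Coriolis parameter at 31°S:
f = 2Ω sin φ = 2 × 7.29×10⁻⁵ × sin 31° = 7.51×10⁻⁵ s⁻¹
Height gradient: |∂Z/∂n| = 120 m / 542000 m = 2.21×10⁻⁴
On a pressure surface, geostrophic balance gives V_g = (g/f)|∂Z/∂n|:
V_g = 9.81 × 2.21×10⁻⁴ / 7.51×10⁻⁵ = 28.9 m/s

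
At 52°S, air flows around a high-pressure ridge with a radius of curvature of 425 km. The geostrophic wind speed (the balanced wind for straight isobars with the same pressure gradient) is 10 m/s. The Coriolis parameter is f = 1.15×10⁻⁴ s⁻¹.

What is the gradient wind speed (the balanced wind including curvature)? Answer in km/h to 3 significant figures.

Around a high, pressure-gradient force acts outward with centrifugal, so Coriolis balances both:
fV = (1/ρ)|∂P/∂n| + V²/R  →  V² − fR·V + fR·V_g = 0
With fR = 1.15×10⁻⁴ × 425×10³ m = 48.9 m/s:
V = [fR − √((fR)² − 4 fR V_g)]/2 = [48.9 − √(48.9² − 4×48.9×10)]/2 = 14 m/s
Supergeostrophic (V > V_g = 10 m/s), as expected around a high.
Converting: 14 m/s × 3.6 = 50.5 km/h

50.5 km/h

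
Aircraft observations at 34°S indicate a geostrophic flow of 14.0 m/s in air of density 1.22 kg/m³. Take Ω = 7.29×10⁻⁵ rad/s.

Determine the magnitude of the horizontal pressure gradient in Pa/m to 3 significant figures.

1.39×10⁻³ Pa/m

Coriolis parameter at 34°S:
f = 2Ω sin φ = 2 × 7.29×10⁻⁵ × sin 34° = 8.15×10⁻⁵ s⁻¹
Geostrophic balance rearranged: |∂P/∂n| = f ρ V_g
|∂P/∂n| = 8.15×10⁻⁵ × 1.22 × 14.0 = 1.39×10⁻³ Pa/m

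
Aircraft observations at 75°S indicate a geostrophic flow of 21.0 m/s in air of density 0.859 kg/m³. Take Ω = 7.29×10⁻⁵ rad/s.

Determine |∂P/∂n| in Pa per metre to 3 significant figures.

Coriolis parameter at 75°S:
f = 2Ω sin φ = 2 × 7.29×10⁻⁵ × sin 75° = 1.41×10⁻⁴ s⁻¹
Geostrophic balance rearranged: |∂P/∂n| = f ρ V_g
|∂P/∂n| = 1.41×10⁻⁴ × 0.859 × 21.0 = 2.54×10⁻³ Pa/m

2.54×10⁻³ Pa/m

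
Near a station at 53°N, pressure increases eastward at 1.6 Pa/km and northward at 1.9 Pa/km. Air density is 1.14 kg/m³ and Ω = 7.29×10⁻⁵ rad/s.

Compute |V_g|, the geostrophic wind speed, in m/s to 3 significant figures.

18.7 m/s

Coriolis parameter at 53°N:
f = 2Ω sin φ = 2 × 7.29×10⁻⁵ × sin 53° = 1.16×10⁻⁴ s⁻¹
Component geostrophic relations (x east, y north):
u_g = −(1/(fρ)) ∂P/∂y,  v_g = (1/(fρ)) ∂P/∂x
u_g = −(1.9×10⁻³)/(1.16×10⁻⁴ × 1.14) = −14.3 m/s;  v_g = (1.6×10⁻³)/(1.16×10⁻⁴ × 1.14) = 12.1 m/s
|V_g| = √(u_g² + v_g²) = 18.7 m/s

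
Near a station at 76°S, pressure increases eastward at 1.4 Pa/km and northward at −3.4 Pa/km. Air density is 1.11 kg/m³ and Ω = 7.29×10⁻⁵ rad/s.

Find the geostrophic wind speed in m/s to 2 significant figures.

Coriolis parameter at 76°S:
f = 2Ω sin φ = 2 × 7.29×10⁻⁵ × sin 76° = 1.41×10⁻⁴ s⁻¹
In the Southern Hemisphere f is negative: f = −1.41×10⁻⁴ s⁻¹.
Component geostrophic relations (x east, y north):
u_g = −(1/(fρ)) ∂P/∂y,  v_g = (1/(fρ)) ∂P/∂x
u_g = −(−3.4×10⁻³)/(−1.41×10⁻⁴ × 1.11) = −21.7 m/s;  v_g = (1.4×10⁻³)/(−1.41×10⁻⁴ × 1.11) = −8.92 m/s
|V_g| = √(u_g² + v_g²) = 23.4 m/s

23 m/s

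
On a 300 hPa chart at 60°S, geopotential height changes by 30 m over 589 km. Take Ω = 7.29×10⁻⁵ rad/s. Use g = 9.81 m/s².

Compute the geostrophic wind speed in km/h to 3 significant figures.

14.2 km/h

Coriolis parameter at 60°S:
f = 2Ω sin φ = 2 × 7.29×10⁻⁵ × sin 60° = 1.26×10⁻⁴ s⁻¹
Height gradient: |∂Z/∂n| = 30 m / 589000 m = 5.09×10⁻⁵
On a pressure surface, geostrophic balance gives V_g = (g/f)|∂Z/∂n|:
V_g = 9.81 × 5.09×10⁻⁵ / 1.26×10⁻⁴ = 3.96 m/s
Converting: 3.96 m/s × 3.6 = 14.2 km/h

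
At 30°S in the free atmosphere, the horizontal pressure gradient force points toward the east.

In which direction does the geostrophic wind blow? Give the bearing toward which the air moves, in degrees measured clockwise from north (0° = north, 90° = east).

The pressure-gradient force points toward the east (bearing 090°).
Geostrophic balance: in the Southern Hemisphere the Coriolis force deflects motion to the left, so the geostrophic wind blows 90° to the left of the pressure-gradient force (low pressure on the right).
Rotating 090° by 90° counterclockwise gives 000° — the wind blows toward the north.

000°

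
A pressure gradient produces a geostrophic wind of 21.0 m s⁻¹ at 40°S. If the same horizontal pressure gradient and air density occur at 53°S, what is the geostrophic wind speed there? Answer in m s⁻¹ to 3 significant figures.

With the same pressure gradient and density, V_g ∝ 1/f ∝ 1/sin φ.
V₂ = V₁ · sin φ₁ / sin φ₂ = 21.0 × sin 40° / sin 53°
V₂ = 21.0 × 0.6428/0.7986 = 16.9 m s⁻¹

16.9 m s⁻¹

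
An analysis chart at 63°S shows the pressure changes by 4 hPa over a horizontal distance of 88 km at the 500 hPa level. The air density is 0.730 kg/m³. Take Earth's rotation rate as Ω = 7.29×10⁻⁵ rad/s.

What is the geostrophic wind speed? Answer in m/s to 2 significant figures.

Coriolis parameter at 63°S:
f = 2Ω sin φ = 2 × 7.29×10⁻⁵ × sin 63° = 1.30×10⁻⁴ s⁻¹
Pressure gradient: |∂P/∂n| = 400 Pa / 88000 m = 4.55×10⁻³ Pa/m
Geostrophic balance (pressure-gradient force = Coriolis force):
V_g = (1/(fρ)) |∂P/∂n| = 4.55×10⁻³ / (1.30×10⁻⁴ × 0.730) = 47.9 m/s

48 m/s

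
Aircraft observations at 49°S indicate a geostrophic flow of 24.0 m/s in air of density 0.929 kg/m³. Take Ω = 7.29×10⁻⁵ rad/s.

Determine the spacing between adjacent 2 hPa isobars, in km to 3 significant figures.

81.5 km

Coriolis parameter at 49°S:
f = 2Ω sin φ = 2 × 7.29×10⁻⁵ × sin 49° = 1.10×10⁻⁴ s⁻¹
Geostrophic balance rearranged: |∂P/∂n| = f ρ V_g
|∂P/∂n| = 1.10×10⁻⁴ × 0.929 × 24.0 = 2.45×10⁻³ Pa/m
Isobar spacing: Δn = ΔP/|∂P/∂n| = 200 Pa / 2.45×10⁻³ Pa/m = 81520 m ≈ 81.5 km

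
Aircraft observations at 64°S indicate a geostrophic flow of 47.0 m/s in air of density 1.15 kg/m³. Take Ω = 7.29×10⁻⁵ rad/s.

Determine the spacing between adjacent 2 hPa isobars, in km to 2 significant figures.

Coriolis parameter at 64°S:
f = 2Ω sin φ = 2 × 7.29×10⁻⁵ × sin 64° = 1.31×10⁻⁴ s⁻¹
Geostrophic balance rearranged: |∂P/∂n| = f ρ V_g
|∂P/∂n| = 1.31×10⁻⁴ × 1.15 × 47.0 = 7.08×10⁻³ Pa/m
Isobar spacing: Δn = ΔP/|∂P/∂n| = 200 Pa / 7.08×10⁻³ Pa/m = 28237 m ≈ 28 km

28 km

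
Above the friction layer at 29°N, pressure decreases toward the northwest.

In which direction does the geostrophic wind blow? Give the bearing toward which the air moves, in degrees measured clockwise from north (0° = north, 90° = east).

The pressure-gradient force points toward the northwest (bearing 315°).
Geostrophic balance: in the Northern Hemisphere the Coriolis force deflects motion to the right, so the geostrophic wind blows 90° to the right of the pressure-gradient force (low pressure on the left).
Rotating 315° by 90° clockwise gives 045° — the wind blows toward the northeast.

045°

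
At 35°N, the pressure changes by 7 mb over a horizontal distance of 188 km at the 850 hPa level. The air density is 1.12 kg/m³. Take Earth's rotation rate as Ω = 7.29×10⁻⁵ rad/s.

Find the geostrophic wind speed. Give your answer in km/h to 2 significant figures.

140 km/h

Coriolis parameter at 35°N:
f = 2Ω sin φ = 2 × 7.29×10⁻⁵ × sin 35° = 8.36×10⁻⁵ s⁻¹
Pressure gradient: |∂P/∂n| = 700 Pa / 188000 m = 3.72×10⁻³ Pa/m
Geostrophic balance (pressure-gradient force = Coriolis force):
V_g = (1/(fρ)) |∂P/∂n| = 3.72×10⁻³ / (8.36×10⁻⁵ × 1.12) = 39.8 m/s
Converting: 39.8 m/s × 3.6 = 140 km/h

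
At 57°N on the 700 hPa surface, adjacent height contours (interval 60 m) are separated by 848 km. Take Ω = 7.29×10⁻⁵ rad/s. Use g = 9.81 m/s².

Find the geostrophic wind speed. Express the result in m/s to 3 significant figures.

5.68 m/s

Coriolis parameter at 57°N:
f = 2Ω sin φ = 2 × 7.29×10⁻⁵ × sin 57° = 1.22×10⁻⁴ s⁻¹
Height gradient: |∂Z/∂n| = 60 m / 848000 m = 7.08×10⁻⁵
On a pressure surface, geostrophic balance gives V_g = (g/f)|∂Z/∂n|:
V_g = 9.81 × 7.08×10⁻⁵ / 1.22×10⁻⁴ = 5.68 m/s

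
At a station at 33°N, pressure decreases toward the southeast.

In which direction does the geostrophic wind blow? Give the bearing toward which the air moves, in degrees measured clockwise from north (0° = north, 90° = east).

225°

The pressure-gradient force points toward the southeast (bearing 135°).
Geostrophic balance: in the Northern Hemisphere the Coriolis force deflects motion to the right, so the geostrophic wind blows 90° to the right of the pressure-gradient force (low pressure on the left).
Rotating 135° by 90° clockwise gives 225° — the wind blows toward the southwest.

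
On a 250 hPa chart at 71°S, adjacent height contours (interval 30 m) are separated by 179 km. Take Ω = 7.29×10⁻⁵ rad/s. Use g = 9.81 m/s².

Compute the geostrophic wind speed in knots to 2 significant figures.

Coriolis parameter at 71°S:
f = 2Ω sin φ = 2 × 7.29×10⁻⁵ × sin 71° = 1.38×10⁻⁴ s⁻¹
Height gradient: |∂Z/∂n| = 30 m / 179000 m = 1.68×10⁻⁴
On a pressure surface, geostrophic balance gives V_g = (g/f)|∂Z/∂n|:
V_g = 9.81 × 1.68×10⁻⁴ / 1.38×10⁻⁴ = 11.9 m/s
Converting: 11.9 m/s × 1.944 = 23 knots

23 knots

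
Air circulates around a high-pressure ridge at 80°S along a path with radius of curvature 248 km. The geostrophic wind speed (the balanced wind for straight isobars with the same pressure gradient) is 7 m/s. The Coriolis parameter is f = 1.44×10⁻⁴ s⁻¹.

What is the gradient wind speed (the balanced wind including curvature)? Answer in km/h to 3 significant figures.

Around a high, pressure-gradient force acts outward with centrifugal, so Coriolis balances both:
fV = (1/ρ)|∂P/∂n| + V²/R  →  V² − fR·V + fR·V_g = 0
With fR = 1.44×10⁻⁴ × 248×10³ m = 35.7 m/s:
V = [fR − √((fR)² − 4 fR V_g)]/2 = [35.7 − √(35.7² − 4×35.7×7)]/2 = 9.56 m/s
Supergeostrophic (V > V_g = 7 m/s), as expected around a high.
Converting: 9.56 m/s × 3.6 = 34.4 km/h

34.4 km/h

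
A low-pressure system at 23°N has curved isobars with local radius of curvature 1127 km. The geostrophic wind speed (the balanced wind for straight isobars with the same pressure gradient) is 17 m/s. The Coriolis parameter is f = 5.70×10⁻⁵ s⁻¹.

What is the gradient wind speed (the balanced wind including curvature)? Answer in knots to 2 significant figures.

Around a low, centrifugal force acts outward with Coriolis, so pressure-gradient force balances both:
(1/ρ)|∂P/∂n| = fV + V²/R  →  V² + fR·V − fR·V_g = 0
With fR = 5.70×10⁻⁵ × 1127×10³ m = 64.2 m/s:
V = [−fR + √((fR)² + 4 fR V_g)]/2 = [−64.2 + √(64.2² + 4×64.2×17)]/2 = 14 m/s
Subgeostrophic (V < V_g = 17 m/s), as expected around a low.
Converting: 14 m/s × 1.944 = 27 knots

27 knots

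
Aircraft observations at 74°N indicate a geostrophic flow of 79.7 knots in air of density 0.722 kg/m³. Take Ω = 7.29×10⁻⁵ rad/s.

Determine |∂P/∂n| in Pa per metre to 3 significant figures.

Coriolis parameter at 74°N:
f = 2Ω sin φ = 2 × 7.29×10⁻⁵ × sin 74° = 1.40×10⁻⁴ s⁻¹
Wind speed in SI: 79.7 knots = 41.0 m/s
Geostrophic balance rearranged: |∂P/∂n| = f ρ V_g
|∂P/∂n| = 1.40×10⁻⁴ × 0.722 × 41.0 = 4.15×10⁻³ Pa/m

4.15×10⁻³ Pa/m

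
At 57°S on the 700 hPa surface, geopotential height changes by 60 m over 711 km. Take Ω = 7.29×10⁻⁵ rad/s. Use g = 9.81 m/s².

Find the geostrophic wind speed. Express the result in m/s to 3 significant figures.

6.77 m/s

Coriolis parameter at 57°S:
f = 2Ω sin φ = 2 × 7.29×10⁻⁵ × sin 57° = 1.22×10⁻⁴ s⁻¹
Height gradient: |∂Z/∂n| = 60 m / 711000 m = 8.44×10⁻⁵
On a pressure surface, geostrophic balance gives V_g = (g/f)|∂Z/∂n|:
V_g = 9.81 × 8.44×10⁻⁵ / 1.22×10⁻⁴ = 6.77 m/s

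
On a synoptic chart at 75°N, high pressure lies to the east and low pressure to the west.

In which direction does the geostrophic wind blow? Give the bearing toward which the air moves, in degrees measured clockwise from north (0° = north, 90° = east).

000°

The pressure-gradient force points toward the west (bearing 270°).
Geostrophic balance: in the Northern Hemisphere the Coriolis force deflects motion to the right, so the geostrophic wind blows 90° to the right of the pressure-gradient force (low pressure on the left).
Rotating 270° by 90° clockwise gives 000° — the wind blows toward the north.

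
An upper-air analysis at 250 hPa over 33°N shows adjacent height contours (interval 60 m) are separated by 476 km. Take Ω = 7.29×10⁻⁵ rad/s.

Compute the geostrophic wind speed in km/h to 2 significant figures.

56 km/h

Coriolis parameter at 33°N:
f = 2Ω sin φ = 2 × 7.29×10⁻⁵ × sin 33° = 7.94×10⁻⁵ s⁻¹
Height gradient: |∂Z/∂n| = 60 m / 476000 m = 1.26×10⁻⁴
On a pressure surface, geostrophic balance gives V_g = (g/f)|∂Z/∂n|:
V_g = 9.81 × 1.26×10⁻⁴ / 7.94×10⁻⁵ = 15.6 m/s
Converting: 15.6 m/s × 3.6 = 56 km/h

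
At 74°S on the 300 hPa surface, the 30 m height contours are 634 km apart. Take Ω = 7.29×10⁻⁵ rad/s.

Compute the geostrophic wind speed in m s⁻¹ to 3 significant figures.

3.31 m s⁻¹

Coriolis parameter at 74°S:
f = 2Ω sin φ = 2 × 7.29×10⁻⁵ × sin 74° = 1.40×10⁻⁴ s⁻¹
Height gradient: |∂Z/∂n| = 30 m / 634000 m = 4.73×10⁻⁵
On a pressure surface, geostrophic balance gives V_g = (g/f)|∂Z/∂n|:
V_g = 9.81 × 4.73×10⁻⁵ / 1.40×10⁻⁴ = 3.31 m/s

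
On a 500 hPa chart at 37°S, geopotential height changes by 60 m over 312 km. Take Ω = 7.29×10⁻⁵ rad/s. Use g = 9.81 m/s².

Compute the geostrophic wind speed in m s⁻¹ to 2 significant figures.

22 m s⁻¹

Coriolis parameter at 37°S:
f = 2Ω sin φ = 2 × 7.29×10⁻⁵ × sin 37° = 8.77×10⁻⁵ s⁻¹
Height gradient: |∂Z/∂n| = 60 m / 312000 m = 1.92×10⁻⁴
On a pressure surface, geostrophic balance gives V_g = (g/f)|∂Z/∂n|:
V_g = 9.81 × 1.92×10⁻⁴ / 8.77×10⁻⁵ = 21.5 m/s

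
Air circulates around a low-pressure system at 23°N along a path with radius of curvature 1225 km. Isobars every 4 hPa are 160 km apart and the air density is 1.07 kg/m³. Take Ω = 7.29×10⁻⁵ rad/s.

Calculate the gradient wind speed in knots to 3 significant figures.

56.3 knots

Coriolis parameter at 23°N:
f = 2Ω sin φ = 2 × 7.29×10⁻⁵ × sin 23° = 5.70×10⁻⁵ s⁻¹
Pressure gradient: |∂P/∂n| = 400 Pa / 160000 m = 2.50×10⁻³ Pa/m
Geostrophic speed: V_g = |∂P/∂n|/(fρ) = 2.50×10⁻³/(5.70×10⁻⁵ × 1.07) = 41.0 m/s
Around a low, centrifugal force acts outward with Coriolis, so pressure-gradient force balances both:
(1/ρ)|∂P/∂n| = fV + V²/R  →  V² + fR·V − fR·V_g = 0
With fR = 5.70×10⁻⁵ × 1225×10³ m = 69.8 m/s:
V = [−fR + √((fR)² + 4 fR V_g)]/2 = [−69.8 + √(69.8² + 4×69.8×41)]/2 = 29 m/s
Subgeostrophic (V < V_g = 41 m/s), as expected around a low.
Converting: 29 m/s × 1.944 = 56.3 knots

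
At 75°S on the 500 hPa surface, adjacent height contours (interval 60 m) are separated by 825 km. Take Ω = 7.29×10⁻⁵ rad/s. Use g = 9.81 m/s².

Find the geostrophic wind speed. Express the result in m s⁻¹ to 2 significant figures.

Coriolis parameter at 75°S:
f = 2Ω sin φ = 2 × 7.29×10⁻⁵ × sin 75° = 1.41×10⁻⁴ s⁻¹
Height gradient: |∂Z/∂n| = 60 m / 825000 m = 7.27×10⁻⁵
On a pressure surface, geostrophic balance gives V_g = (g/f)|∂Z/∂n|:
V_g = 9.81 × 7.27×10⁻⁵ / 1.41×10⁻⁴ = 5.07 m/s

5.1 m s⁻¹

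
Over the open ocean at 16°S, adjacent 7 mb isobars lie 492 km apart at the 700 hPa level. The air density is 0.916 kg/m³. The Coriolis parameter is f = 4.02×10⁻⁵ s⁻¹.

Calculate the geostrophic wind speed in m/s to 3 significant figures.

38.6 m/s

Pressure gradient: |∂P/∂n| = 700 Pa / 492000 m = 1.42×10⁻³ Pa/m
Geostrophic balance (pressure-gradient force = Coriolis force):
V_g = (1/(fρ)) |∂P/∂n| = 1.42×10⁻³ / (4.02×10⁻⁵ × 0.916) = 38.6 m/s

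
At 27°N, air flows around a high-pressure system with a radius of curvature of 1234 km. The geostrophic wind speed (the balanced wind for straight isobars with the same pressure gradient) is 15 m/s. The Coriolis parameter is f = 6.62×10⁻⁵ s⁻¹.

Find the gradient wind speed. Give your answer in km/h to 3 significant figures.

71.3 km/h

Around a high, pressure-gradient force acts outward with centrifugal, so Coriolis balances both:
fV = (1/ρ)|∂P/∂n| + V²/R  →  V² − fR·V + fR·V_g = 0
With fR = 6.62×10⁻⁵ × 1234×10³ m = 81.7 m/s:
V = [fR − √((fR)² − 4 fR V_g)]/2 = [81.7 − √(81.7² − 4×81.7×15)]/2 = 19.8 m/s
Supergeostrophic (V > V_g = 15 m/s), as expected around a high.
Converting: 19.8 m/s × 3.6 = 71.3 km/h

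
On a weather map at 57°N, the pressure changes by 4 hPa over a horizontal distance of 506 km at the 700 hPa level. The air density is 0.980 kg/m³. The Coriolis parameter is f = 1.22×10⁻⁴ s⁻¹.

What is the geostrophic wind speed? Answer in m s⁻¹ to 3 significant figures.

6.61 m s⁻¹

Pressure gradient: |∂P/∂n| = 400 Pa / 506000 m = 7.91×10⁻⁴ Pa/m
Geostrophic balance (pressure-gradient force = Coriolis force):
V_g = (1/(fρ)) |∂P/∂n| = 7.91×10⁻⁴ / (1.22×10⁻⁴ × 0.980) = 6.61 m/s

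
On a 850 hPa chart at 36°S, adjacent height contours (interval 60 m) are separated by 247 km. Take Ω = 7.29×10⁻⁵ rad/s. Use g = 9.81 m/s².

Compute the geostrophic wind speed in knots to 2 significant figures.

Coriolis parameter at 36°S:
f = 2Ω sin φ = 2 × 7.29×10⁻⁵ × sin 36° = 8.57×10⁻⁵ s⁻¹
Height gradient: |∂Z/∂n| = 60 m / 247000 m = 2.43×10⁻⁴
On a pressure surface, geostrophic balance gives V_g = (g/f)|∂Z/∂n|:
V_g = 9.81 × 2.43×10⁻⁴ / 8.57×10⁻⁵ = 27.8 m/s
Converting: 27.8 m/s × 1.944 = 54 knots

54 knots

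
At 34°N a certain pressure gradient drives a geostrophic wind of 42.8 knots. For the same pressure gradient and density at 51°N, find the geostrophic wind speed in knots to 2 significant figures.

31 knots

With the same pressure gradient and density, V_g ∝ 1/f ∝ 1/sin φ.
V₂ = V₁ · sin φ₁ / sin φ₂ = 42.8 × sin 34° / sin 51°
V₂ = 42.8 × 0.5592/0.7771 = 31 knots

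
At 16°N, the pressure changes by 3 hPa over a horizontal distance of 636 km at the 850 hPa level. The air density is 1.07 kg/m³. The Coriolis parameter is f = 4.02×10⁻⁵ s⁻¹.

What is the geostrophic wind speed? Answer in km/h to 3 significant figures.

Pressure gradient: |∂P/∂n| = 300 Pa / 636000 m = 4.72×10⁻⁴ Pa/m
Geostrophic balance (pressure-gradient force = Coriolis force):
V_g = (1/(fρ)) |∂P/∂n| = 4.72×10⁻⁴ / (4.02×10⁻⁵ × 1.07) = 11.0 m/s
Converting: 11.0 m/s × 3.6 = 39.5 km/h

39.5 km/h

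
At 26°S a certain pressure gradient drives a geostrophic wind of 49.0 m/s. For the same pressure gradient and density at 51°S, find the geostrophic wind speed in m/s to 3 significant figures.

27.6 m/s

With the same pressure gradient and density, V_g ∝ 1/f ∝ 1/sin φ.
V₂ = V₁ · sin φ₁ / sin φ₂ = 49.0 × sin 26° / sin 51°
V₂ = 49.0 × 0.4384/0.7771 = 27.6 m/s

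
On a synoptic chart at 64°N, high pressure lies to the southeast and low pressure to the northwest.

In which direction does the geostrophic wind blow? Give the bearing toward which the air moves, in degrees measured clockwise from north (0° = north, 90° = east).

045°

The pressure-gradient force points toward the northwest (bearing 315°).
Geostrophic balance: in the Northern Hemisphere the Coriolis force deflects motion to the right, so the geostrophic wind blows 90° to the right of the pressure-gradient force (low pressure on the left).
Rotating 315° by 90° clockwise gives 045° — the wind blows toward the northeast.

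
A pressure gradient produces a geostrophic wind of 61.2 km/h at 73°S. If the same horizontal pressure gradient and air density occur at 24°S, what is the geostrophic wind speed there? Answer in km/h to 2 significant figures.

With the same pressure gradient and density, V_g ∝ 1/f ∝ 1/sin φ.
V₂ = V₁ · sin φ₁ / sin φ₂ = 61.2 × sin 73° / sin 24°
V₂ = 61.2 × 0.9563/0.4067 = 140 km/h

140 km/h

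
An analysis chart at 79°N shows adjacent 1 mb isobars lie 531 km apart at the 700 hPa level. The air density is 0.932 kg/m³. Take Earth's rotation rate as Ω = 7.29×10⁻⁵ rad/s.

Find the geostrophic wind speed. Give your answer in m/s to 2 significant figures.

1.4 m/s

Coriolis parameter at 79°N:
f = 2Ω sin φ = 2 × 7.29×10⁻⁵ × sin 79° = 1.43×10⁻⁴ s⁻¹
Pressure gradient: |∂P/∂n| = 100 Pa / 531000 m = 1.88×10⁻⁴ Pa/m
Geostrophic balance (pressure-gradient force = Coriolis force):
V_g = (1/(fρ)) |∂P/∂n| = 1.88×10⁻⁴ / (1.43×10⁻⁴ × 0.932) = 1.41 m/s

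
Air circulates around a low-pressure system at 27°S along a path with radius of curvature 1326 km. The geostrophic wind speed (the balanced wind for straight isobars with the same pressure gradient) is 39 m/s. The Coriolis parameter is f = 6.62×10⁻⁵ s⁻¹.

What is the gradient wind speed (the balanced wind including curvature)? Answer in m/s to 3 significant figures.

Around a low, centrifugal force acts outward with Coriolis, so pressure-gradient force balances both:
(1/ρ)|∂P/∂n| = fV + V²/R  →  V² + fR·V − fR·V_g = 0
With fR = 6.62×10⁻⁵ × 1326×10³ m = 87.8 m/s:
V = [−fR + √((fR)² + 4 fR V_g)]/2 = [−87.8 + √(87.8² + 4×87.8×39)]/2 = 29.3 m/s
Subgeostrophic (V < V_g = 39 m/s), as expected around a low.

29.3 m/s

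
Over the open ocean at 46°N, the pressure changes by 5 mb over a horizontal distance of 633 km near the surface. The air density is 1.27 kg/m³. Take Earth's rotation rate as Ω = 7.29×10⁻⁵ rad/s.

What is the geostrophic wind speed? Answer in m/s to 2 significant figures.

Coriolis parameter at 46°N:
f = 2Ω sin φ = 2 × 7.29×10⁻⁵ × sin 46° = 1.05×10⁻⁴ s⁻¹
Pressure gradient: |∂P/∂n| = 500 Pa / 633000 m = 7.90×10⁻⁴ Pa/m
Geostrophic balance (pressure-gradient force = Coriolis force):
V_g = (1/(fρ)) |∂P/∂n| = 7.90×10⁻⁴ / (1.05×10⁻⁴ × 1.27) = 5.93 m/s

5.9 m/s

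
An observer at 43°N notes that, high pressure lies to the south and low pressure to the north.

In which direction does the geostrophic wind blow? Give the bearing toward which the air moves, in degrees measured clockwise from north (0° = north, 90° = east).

The pressure-gradient force points toward the north (bearing 000°).
Geostrophic balance: in the Northern Hemisphere the Coriolis force deflects motion to the right, so the geostrophic wind blows 90° to the right of the pressure-gradient force (low pressure on the left).
Rotating 000° by 90° clockwise gives 090° — the wind blows toward the east.

090°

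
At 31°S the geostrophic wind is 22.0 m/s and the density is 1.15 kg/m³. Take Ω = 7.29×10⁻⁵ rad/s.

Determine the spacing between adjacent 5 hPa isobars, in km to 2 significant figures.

260 km

Coriolis parameter at 31°S:
f = 2Ω sin φ = 2 × 7.29×10⁻⁵ × sin 31° = 7.51×10⁻⁵ s⁻¹
Geostrophic balance rearranged: |∂P/∂n| = f ρ V_g
|∂P/∂n| = 7.51×10⁻⁵ × 1.15 × 22.0 = 1.90×10⁻³ Pa/m
Isobar spacing: Δn = ΔP/|∂P/∂n| = 500 Pa / 1.90×10⁻³ Pa/m = 263180 m ≈ 260 km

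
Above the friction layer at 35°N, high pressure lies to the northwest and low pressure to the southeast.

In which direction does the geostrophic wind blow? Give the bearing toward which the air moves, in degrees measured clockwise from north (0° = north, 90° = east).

225°

The pressure-gradient force points toward the southeast (bearing 135°).
Geostrophic balance: in the Northern Hemisphere the Coriolis force deflects motion to the right, so the geostrophic wind blows 90° to the right of the pressure-gradient force (low pressure on the left).
Rotating 135° by 90° clockwise gives 225° — the wind blows toward the southwest.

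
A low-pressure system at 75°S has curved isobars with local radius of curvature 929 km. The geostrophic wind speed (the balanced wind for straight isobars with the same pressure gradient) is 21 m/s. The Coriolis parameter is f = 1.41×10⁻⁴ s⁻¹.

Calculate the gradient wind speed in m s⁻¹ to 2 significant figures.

Around a low, centrifugal force acts outward with Coriolis, so pressure-gradient force balances both:
(1/ρ)|∂P/∂n| = fV + V²/R  →  V² + fR·V − fR·V_g = 0
With fR = 1.41×10⁻⁴ × 929×10³ m = 131 m/s:
V = [−fR + √((fR)² + 4 fR V_g)]/2 = [−131 + √(131² + 4×131×21)]/2 = 18.4 m/s
Subgeostrophic (V < V_g = 21 m/s), as expected around a low.

18 m s⁻¹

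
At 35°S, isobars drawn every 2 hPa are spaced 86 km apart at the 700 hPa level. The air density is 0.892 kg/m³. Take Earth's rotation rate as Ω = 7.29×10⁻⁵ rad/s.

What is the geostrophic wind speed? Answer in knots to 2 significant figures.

61 knots

Coriolis parameter at 35°S:
f = 2Ω sin φ = 2 × 7.29×10⁻⁵ × sin 35° = 8.36×10⁻⁵ s⁻¹
Pressure gradient: |∂P/∂n| = 200 Pa / 86000 m = 2.33×10⁻³ Pa/m
Geostrophic balance (pressure-gradient force = Coriolis force):
V_g = (1/(fρ)) |∂P/∂n| = 2.33×10⁻³ / (8.36×10⁻⁵ × 0.892) = 31.2 m/s
Converting: 31.2 m/s × 1.944 = 61 knots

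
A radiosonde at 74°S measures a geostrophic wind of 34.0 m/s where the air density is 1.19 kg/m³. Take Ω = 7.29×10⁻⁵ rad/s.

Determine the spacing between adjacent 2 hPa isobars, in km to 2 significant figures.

35 km

Coriolis parameter at 74°S:
f = 2Ω sin φ = 2 × 7.29×10⁻⁵ × sin 74° = 1.40×10⁻⁴ s⁻¹
Geostrophic balance rearranged: |∂P/∂n| = f ρ V_g
|∂P/∂n| = 1.40×10⁻⁴ × 1.19 × 34.0 = 5.67×10⁻³ Pa/m
Isobar spacing: Δn = ΔP/|∂P/∂n| = 200 Pa / 5.67×10⁻³ Pa/m = 35270 m ≈ 35 km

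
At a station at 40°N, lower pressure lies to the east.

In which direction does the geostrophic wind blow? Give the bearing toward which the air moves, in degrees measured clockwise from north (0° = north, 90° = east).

The pressure-gradient force points toward the east (bearing 090°).
Geostrophic balance: in the Northern Hemisphere the Coriolis force deflects motion to the right, so the geostrophic wind blows 90° to the right of the pressure-gradient force (low pressure on the left).
Rotating 090° by 90° clockwise gives 180° — the wind blows toward the south.

180°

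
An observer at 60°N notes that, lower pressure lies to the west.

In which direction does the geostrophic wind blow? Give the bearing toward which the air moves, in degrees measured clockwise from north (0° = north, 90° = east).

000°

The pressure-gradient force points toward the west (bearing 270°).
Geostrophic balance: in the Northern Hemisphere the Coriolis force deflects motion to the right, so the geostrophic wind blows 90° to the right of the pressure-gradient force (low pressure on the left).
Rotating 270° by 90° clockwise gives 000° — the wind blows toward the north.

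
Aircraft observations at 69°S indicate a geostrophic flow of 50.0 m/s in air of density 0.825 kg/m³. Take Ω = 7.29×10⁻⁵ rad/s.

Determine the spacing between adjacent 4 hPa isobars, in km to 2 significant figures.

Coriolis parameter at 69°S:
f = 2Ω sin φ = 2 × 7.29×10⁻⁵ × sin 69° = 1.36×10⁻⁴ s⁻¹
Geostrophic balance rearranged: |∂P/∂n| = f ρ V_g
|∂P/∂n| = 1.36×10⁻⁴ × 0.825 × 50.0 = 5.61×10⁻³ Pa/m
Isobar spacing: Δn = ΔP/|∂P/∂n| = 400 Pa / 5.61×10⁻³ Pa/m = 71240 m ≈ 71 km

71 km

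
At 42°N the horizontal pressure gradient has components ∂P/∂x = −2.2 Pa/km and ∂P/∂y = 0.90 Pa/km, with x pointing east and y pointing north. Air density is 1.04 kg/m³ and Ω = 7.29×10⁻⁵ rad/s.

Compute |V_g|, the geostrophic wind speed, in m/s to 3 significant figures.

23.4 m/s

Coriolis parameter at 42°N:
f = 2Ω sin φ = 2 × 7.29×10⁻⁵ × sin 42° = 9.76×10⁻⁵ s⁻¹
Component geostrophic relations (x east, y north):
u_g = −(1/(fρ)) ∂P/∂y,  v_g = (1/(fρ)) ∂P/∂x
u_g = −(0.90×10⁻³)/(9.76×10⁻⁵ × 1.04) = −8.87 m/s;  v_g = (−2.2×10⁻³)/(9.76×10⁻⁵ × 1.04) = −21.7 m/s
|V_g| = √(u_g² + v_g²) = 23.4 m/s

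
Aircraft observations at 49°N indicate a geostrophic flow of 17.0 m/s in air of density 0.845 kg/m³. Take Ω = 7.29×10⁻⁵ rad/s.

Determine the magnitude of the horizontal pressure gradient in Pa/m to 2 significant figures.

1.6×10⁻³ Pa/m

Coriolis parameter at 49°N:
f = 2Ω sin φ = 2 × 7.29×10⁻⁵ × sin 49° = 1.10×10⁻⁴ s⁻¹
Geostrophic balance rearranged: |∂P/∂n| = f ρ V_g
|∂P/∂n| = 1.10×10⁻⁴ × 0.845 × 17.0 = 1.58×10⁻³ Pa/m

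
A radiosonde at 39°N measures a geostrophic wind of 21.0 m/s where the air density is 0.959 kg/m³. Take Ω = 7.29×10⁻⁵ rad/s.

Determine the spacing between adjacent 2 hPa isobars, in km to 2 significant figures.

110 km

Coriolis parameter at 39°N:
f = 2Ω sin φ = 2 × 7.29×10⁻⁵ × sin 39° = 9.18×10⁻⁵ s⁻¹
Geostrophic balance rearranged: |∂P/∂n| = f ρ V_g
|∂P/∂n| = 9.18×10⁻⁵ × 0.959 × 21.0 = 1.85×10⁻³ Pa/m
Isobar spacing: Δn = ΔP/|∂P/∂n| = 200 Pa / 1.85×10⁻³ Pa/m = 108234 m ≈ 110 km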